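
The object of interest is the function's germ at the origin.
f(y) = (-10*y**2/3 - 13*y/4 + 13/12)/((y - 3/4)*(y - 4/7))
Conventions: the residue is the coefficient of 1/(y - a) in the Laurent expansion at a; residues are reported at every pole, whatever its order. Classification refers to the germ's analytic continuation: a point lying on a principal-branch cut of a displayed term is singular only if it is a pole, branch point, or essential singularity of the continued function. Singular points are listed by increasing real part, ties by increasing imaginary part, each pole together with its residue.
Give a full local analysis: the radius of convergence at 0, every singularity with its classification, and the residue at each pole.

Denominator factor (y - 4/7): pole of order 1 at 4/7, modulus 4/7.
Denominator factor (y - 3/4): pole of order 1 at 3/4, modulus 3/4.
The radius of convergence is the smallest modulus among the singular points: 4/7.
At the order-1 pole 4/7 set g(y) = (y - (4/7))*f(y) = (-10*y**2/3 - 13*y/4 + 13/12)/(y - 3/4).
Simple pole: residue = g(a) at a = 4/7, which is 73/7.
At the order-1 pole 3/4 set g(y) = (y - (3/4))*f(y) = (-10*y**2/3 - 13*y/4 + 13/12)/(y - 4/7).
Simple pole: residue = g(a) at a = 3/4, which is -217/12.
List the singular points by increasing real part (a conjugate pair: the negative imaginary part first).

Radius of convergence at 0: 4/7.
At 4/7: a pole of order 1; residue 73/7.
At 3/4: a pole of order 1; residue -217/12.


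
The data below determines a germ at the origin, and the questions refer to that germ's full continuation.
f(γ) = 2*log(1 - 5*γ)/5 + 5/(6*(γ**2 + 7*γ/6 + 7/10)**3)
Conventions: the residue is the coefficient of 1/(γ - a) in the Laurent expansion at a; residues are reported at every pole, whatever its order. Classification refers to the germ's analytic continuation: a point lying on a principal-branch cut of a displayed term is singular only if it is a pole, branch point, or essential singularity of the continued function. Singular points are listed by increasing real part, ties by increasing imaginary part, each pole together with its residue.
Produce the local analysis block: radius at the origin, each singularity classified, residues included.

Radius of convergence at 0: 1/5.
At (-7/12) - ((1/60)*sqrt(1295))*i: a pole of order 3; residue ((972000/17373979)*sqrt(1295))*i.
At (-7/12) + ((1/60)*sqrt(1295))*i: a pole of order 3; residue -((972000/17373979)*sqrt(1295))*i.
At 1/5: a logarithmic branch point.

Denominator factor (γ**2 + 7*γ/6 + 7/10)^3: discriminant -259/180, complex-conjugate roots (-7/12) + ((1/60)*sqrt(1295))*i and (-7/12) - ((1/60)*sqrt(1295))*i; poles of order 3, moduli (1/10)*sqrt(70) and (1/10)*sqrt(70).
Branch term (2/5)*log(1 - γ/(1/5)): its argument vanishes at γ = 1/5, a logarithmic branch point, modulus 1/5.
The radius of convergence is the smallest modulus among the singular points: 1/5.
The branch term is analytic at (-7/12) - ((1/60)*sqrt(1295))*i and contributes nothing to the residue; only the rational part matters.
The factor γ**2 + 7*γ/6 + 7/10 splits as (γ - a)(γ - a') with a = (-7/12) - ((1/60)*sqrt(1295))*i, a' = (-7/12) + ((1/60)*sqrt(1295))*i. At the order-3 pole a set g(γ) = (γ - a)^3*(rational part) = [5/6] / (γ - a')^3.
Order-3 pole: residue = g''(a)/2; g''((-7/12) - ((1/60)*sqrt(1295))*i) = ((1944000/17373979)*sqrt(1295))*i, so the residue is ((972000/17373979)*sqrt(1295))*i.
The branch term is analytic at (-7/12) + ((1/60)*sqrt(1295))*i and contributes nothing to the residue; only the rational part matters.
The factor γ**2 + 7*γ/6 + 7/10 splits as (γ - a)(γ - a') with a = (-7/12) + ((1/60)*sqrt(1295))*i, a' = (-7/12) - ((1/60)*sqrt(1295))*i. At the order-3 pole a set g(γ) = (γ - a)^3*(rational part) = [5/6] / (γ - a')^3.
Order-3 pole: residue = g''(a)/2; g''((-7/12) + ((1/60)*sqrt(1295))*i) = -((1944000/17373979)*sqrt(1295))*i, so the residue is -((972000/17373979)*sqrt(1295))*i.
List the singular points by increasing real part (a conjugate pair: the negative imaginary part first).


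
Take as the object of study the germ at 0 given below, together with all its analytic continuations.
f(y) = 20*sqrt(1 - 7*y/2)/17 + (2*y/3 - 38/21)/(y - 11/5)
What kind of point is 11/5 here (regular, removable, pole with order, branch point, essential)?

The denominator factor y - 11/5 vanishes at 11/5 and appears to the power 1; the numerator there equals -12/35, nonzero, and no other factor vanishes.
The branch terms are analytic at this point.
Hence a pole whose order is the multiplicity, 1.

The point is a pole of order 1.


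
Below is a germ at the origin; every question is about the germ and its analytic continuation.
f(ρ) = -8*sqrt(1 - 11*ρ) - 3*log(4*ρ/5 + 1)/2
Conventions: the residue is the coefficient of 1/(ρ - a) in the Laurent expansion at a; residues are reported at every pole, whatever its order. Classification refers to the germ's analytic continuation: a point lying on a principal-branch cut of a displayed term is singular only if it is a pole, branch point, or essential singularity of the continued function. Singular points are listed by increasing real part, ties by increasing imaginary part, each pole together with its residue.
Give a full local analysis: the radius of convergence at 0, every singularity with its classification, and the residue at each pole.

Branch term (-8)*sqrt(1 - ρ/(1/11)): its argument vanishes at ρ = 1/11, a square-root branch point, modulus 1/11.
Branch term (-3/2)*log(1 - ρ/(-5/4)): its argument vanishes at ρ = -5/4, a logarithmic branch point, modulus 5/4.
The radius of convergence is the smallest modulus among the singular points: 1/11.
List the singular points by increasing real part (a conjugate pair: the negative imaginary part first).

Radius of convergence at 0: 1/11.
At -5/4: a logarithmic branch point.
At 1/11: an algebraic (square-root) branch point.


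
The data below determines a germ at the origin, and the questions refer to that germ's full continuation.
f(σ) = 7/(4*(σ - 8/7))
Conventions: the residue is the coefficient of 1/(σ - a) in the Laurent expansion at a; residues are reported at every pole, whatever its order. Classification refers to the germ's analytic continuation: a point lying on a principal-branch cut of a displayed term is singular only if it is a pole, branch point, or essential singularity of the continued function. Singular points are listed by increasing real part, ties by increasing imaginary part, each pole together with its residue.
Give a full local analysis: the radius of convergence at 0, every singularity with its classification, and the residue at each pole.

Denominator factor (σ - 8/7): pole of order 1 at 8/7, modulus 8/7.
The radius of convergence is the smallest modulus among the singular points: 8/7.
At the order-1 pole 8/7 set g(σ) = (σ - (8/7))*f(σ) = 7/4.
Simple pole: residue = g(a) at a = 8/7, which is 7/4.

Radius of convergence at 0: 8/7.
At 8/7: a pole of order 1; residue 7/4.


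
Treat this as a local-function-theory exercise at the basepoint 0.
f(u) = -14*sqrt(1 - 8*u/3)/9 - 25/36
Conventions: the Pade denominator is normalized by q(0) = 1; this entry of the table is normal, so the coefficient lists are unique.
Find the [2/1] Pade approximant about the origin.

The Pade approximant has numerator coefficients [-9/4, 137/27, -112/81]; denominator coefficients [1, -4/3].

Taylor coefficients needed (expand at 0): a_0 = -9/4, a_1 = 56/27, a_2 = 112/81, a_3 = 448/243.
Write the denominator as Q(u) = 1 + q1*u. Requiring Q*f - P = O(u^4) with deg P <= 2 kills the coefficients of u^3..u^3 in Q*f:
  u^3: a_3 + q1*a_2 = 0, i.e. 448/243 + (112/81)*q1 = 0.
Solving this linear system: q1 = -4/3.
The numerator is Q*f truncated at degree 2: P0 = a_0 = -9/4; P1 = a_1 + q1*a_0 = 137/27; P2 = a_2 + q1*a_1 = -112/81.


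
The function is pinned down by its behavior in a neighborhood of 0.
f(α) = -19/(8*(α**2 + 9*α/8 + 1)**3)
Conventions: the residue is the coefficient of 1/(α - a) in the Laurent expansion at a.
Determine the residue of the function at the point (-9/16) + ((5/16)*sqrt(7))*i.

The factor α**2 + 9*α/8 + 1 splits as (α - a)(α - a') with a = (-9/16) + ((5/16)*sqrt(7))*i, a' = (-9/16) - ((5/16)*sqrt(7))*i. At the order-3 pole a set g(α) = (α - a)^3*f(α) = [-19/8] / (α - a')^3.
Order-3 pole: residue = g''(a)/2; g''((-9/16) + ((5/16)*sqrt(7))*i) = ((933888/1071875)*sqrt(7))*i, so the residue is ((466944/1071875)*sqrt(7))*i.

The residue is ((466944/1071875)*sqrt(7))*i.


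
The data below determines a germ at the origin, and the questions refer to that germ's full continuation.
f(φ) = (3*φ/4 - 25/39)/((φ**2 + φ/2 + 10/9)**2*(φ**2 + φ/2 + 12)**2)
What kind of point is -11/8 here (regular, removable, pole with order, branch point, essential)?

Denominator factors: φ**2 + φ/2 + 10/9 = 1333/576 at φ = -11/8; φ**2 + φ/2 + 12 = 845/64 at φ = -11/8 — none vanishes.
So the germ continues analytically to -11/8.

The point is a regular point.


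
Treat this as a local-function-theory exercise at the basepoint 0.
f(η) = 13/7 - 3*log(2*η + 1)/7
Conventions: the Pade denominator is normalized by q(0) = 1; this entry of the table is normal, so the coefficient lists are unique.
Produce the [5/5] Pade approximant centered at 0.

Taylor coefficients needed (expand at 0): a_0 = 13/7, a_1 = -6/7, a_2 = 6/7, a_3 = -8/7, a_4 = 12/7, a_5 = -96/35, a_6 = 32/7, a_7 = -384/49, a_8 = 96/7, a_9 = -512/21, a_10 = 1536/35.
Write the denominator as Q(η) = 1 + q1*η + q2*η^2 + q3*η^3 + q4*η^4 + q5*η^5. Requiring Q*f - P = O(η^11) with deg P <= 5 kills the coefficients of η^6..η^10 in Q*f:
  η^6: a_6 + q1*a_5 + q2*a_4 + q3*a_3 + q4*a_2 + q5*a_1 = 0, i.e. 32/7 + (-96/35)*q1 + (12/7)*q2 + (-8/7)*q3 + (6/7)*q4 + (-6/7)*q5 = 0.
  η^7: a_7 + q1*a_6 + q2*a_5 + q3*a_4 + q4*a_3 + q5*a_2 = 0, i.e. -384/49 + (32/7)*q1 + (-96/35)*q2 + (12/7)*q3 + (-8/7)*q4 + (6/7)*q5 = 0.
  η^8: a_8 + q1*a_7 + q2*a_6 + q3*a_5 + q4*a_4 + q5*a_3 = 0, i.e. 96/7 + (-384/49)*q1 + (32/7)*q2 + (-96/35)*q3 + (12/7)*q4 + (-8/7)*q5 = 0.
  η^9: a_9 + q1*a_8 + q2*a_7 + q3*a_6 + q4*a_5 + q5*a_4 = 0, i.e. -512/21 + (96/7)*q1 + (-384/49)*q2 + (32/7)*q3 + (-96/35)*q4 + (12/7)*q5 = 0.
  η^10: a_10 + q1*a_9 + q2*a_8 + q3*a_7 + q4*a_6 + q5*a_5 = 0, i.e. 1536/35 + (-512/21)*q1 + (96/7)*q2 + (-384/49)*q3 + (32/7)*q4 + (-96/35)*q5 = 0.
Solving this linear system: q1 = 5, q2 = 80/9, q3 = 20/3, q4 = 40/21, q5 = 8/63.
The numerator is Q*f truncated at degree 5: P0 = a_0 = 13/7; P1 = a_1 + q1*a_0 = 59/7; P2 = a_2 + q1*a_1 + q2*a_0 = 824/63; P3 = a_3 + q1*a_2 + q2*a_1 + q3*a_0 = 166/21; P4 = a_4 + q1*a_3 + q2*a_2 + q3*a_1 + q4*a_0 = 212/147; P5 = a_5 + q1*a_4 + q2*a_3 + q3*a_2 + q4*a_1 + q5*a_0 = -4/315.

The Pade approximant has numerator coefficients [13/7, 59/7, 824/63, 166/21, 212/147, -4/315]; denominator coefficients [1, 5, 80/9, 20/3, 40/21, 8/63].


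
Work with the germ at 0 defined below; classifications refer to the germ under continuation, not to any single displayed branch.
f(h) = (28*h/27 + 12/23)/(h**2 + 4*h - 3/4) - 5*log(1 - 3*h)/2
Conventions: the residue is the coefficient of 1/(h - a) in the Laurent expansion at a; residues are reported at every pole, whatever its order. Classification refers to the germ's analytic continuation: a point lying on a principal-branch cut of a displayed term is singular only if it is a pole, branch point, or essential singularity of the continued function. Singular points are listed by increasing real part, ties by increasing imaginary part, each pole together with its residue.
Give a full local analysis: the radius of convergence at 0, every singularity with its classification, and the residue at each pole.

Denominator factor (h**2 + 4*h - 3/4): discriminant 19, real irrational roots -2 + (1/2)*sqrt(19) and -2 - (1/2)*sqrt(19); poles of order 1, moduli -2 + (1/2)*sqrt(19) and 2 + (1/2)*sqrt(19).
Branch term (-5/2)*log(1 - h/(1/3)): its argument vanishes at h = 1/3, a logarithmic branch point, modulus 1/3.
The radius of convergence is the smallest modulus among the singular points: -2 + (1/2)*sqrt(19).
The branch term is analytic at -2 - (1/2)*sqrt(19) and contributes nothing to the residue; only the rational part matters.
The factor h**2 + 4*h - 3/4 splits as (h - a)(h - a') with a = -2 - (1/2)*sqrt(19), a' = -2 + (1/2)*sqrt(19). At the order-1 pole a set g(h) = (h - a)*(rational part) = [28*h/27 + 12/23] / (h - a').
Simple pole: residue = g(a) at a = -2 - (1/2)*sqrt(19), which is 14/27 + (964/11799)*sqrt(19).
The branch term is analytic at -2 + (1/2)*sqrt(19) and contributes nothing to the residue; only the rational part matters.
The factor h**2 + 4*h - 3/4 splits as (h - a)(h - a') with a = -2 + (1/2)*sqrt(19), a' = -2 - (1/2)*sqrt(19). At the order-1 pole a set g(h) = (h - a)*(rational part) = [28*h/27 + 12/23] / (h - a').
Simple pole: residue = g(a) at a = -2 + (1/2)*sqrt(19), which is 14/27 - (964/11799)*sqrt(19).
List the singular points by increasing real part (a conjugate pair: the negative imaginary part first).

Radius of convergence at 0: -2 + (1/2)*sqrt(19).
At -2 - (1/2)*sqrt(19): a pole of order 1; residue 14/27 + (964/11799)*sqrt(19).
At -2 + (1/2)*sqrt(19): a pole of order 1; residue 14/27 - (964/11799)*sqrt(19).
At 1/3: a logarithmic branch point.


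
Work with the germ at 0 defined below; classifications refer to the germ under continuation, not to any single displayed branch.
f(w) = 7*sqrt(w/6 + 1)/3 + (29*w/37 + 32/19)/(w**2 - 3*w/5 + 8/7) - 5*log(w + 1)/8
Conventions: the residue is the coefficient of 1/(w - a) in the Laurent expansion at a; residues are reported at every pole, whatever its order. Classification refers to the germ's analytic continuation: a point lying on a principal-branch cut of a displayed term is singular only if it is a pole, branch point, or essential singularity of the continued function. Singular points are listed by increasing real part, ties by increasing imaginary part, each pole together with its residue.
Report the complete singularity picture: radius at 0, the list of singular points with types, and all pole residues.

Denominator factor (w**2 - 3*w/5 + 8/7): discriminant -737/175, complex-conjugate roots (3/10) + ((1/70)*sqrt(5159))*i and (3/10) - ((1/70)*sqrt(5159))*i; poles of order 1, moduli (2/7)*sqrt(14) and (2/7)*sqrt(14).
Branch term (-5/8)*log(1 - w/(-1)): its argument vanishes at w = -1, a logarithmic branch point, modulus 1.
Branch term (7/3)*sqrt(1 - w/(-6)): its argument vanishes at w = -6, a square-root branch point, modulus 6.
The radius of convergence is the smallest modulus among the singular points: 1.
The branch terms are analytic at (3/10) - ((1/70)*sqrt(5159))*i and contribute nothing to the residue; only the rational part matters.
The factor w**2 - 3*w/5 + 8/7 splits as (w - a)(w - a') with a = (3/10) - ((1/70)*sqrt(5159))*i, a' = (3/10) + ((1/70)*sqrt(5159))*i. At the order-1 pole a set g(w) = (w - a)*(rational part) = [29*w/37 + 32/19] / (w - a').
Simple pole: residue = g(a) at a = (3/10) - ((1/70)*sqrt(5159))*i, which is (29/74) + ((13493/1036222)*sqrt(5159))*i.
The branch terms are analytic at (3/10) + ((1/70)*sqrt(5159))*i and contribute nothing to the residue; only the rational part matters.
The factor w**2 - 3*w/5 + 8/7 splits as (w - a)(w - a') with a = (3/10) + ((1/70)*sqrt(5159))*i, a' = (3/10) - ((1/70)*sqrt(5159))*i. At the order-1 pole a set g(w) = (w - a)*(rational part) = [29*w/37 + 32/19] / (w - a').
Simple pole: residue = g(a) at a = (3/10) + ((1/70)*sqrt(5159))*i, which is (29/74) - ((13493/1036222)*sqrt(5159))*i.
List the singular points by increasing real part (a conjugate pair: the negative imaginary part first).

Radius of convergence at 0: 1.
At -6: an algebraic (square-root) branch point.
At -1: a logarithmic branch point.
At (3/10) - ((1/70)*sqrt(5159))*i: a pole of order 1; residue (29/74) + ((13493/1036222)*sqrt(5159))*i.
At (3/10) + ((1/70)*sqrt(5159))*i: a pole of order 1; residue (29/74) - ((13493/1036222)*sqrt(5159))*i.


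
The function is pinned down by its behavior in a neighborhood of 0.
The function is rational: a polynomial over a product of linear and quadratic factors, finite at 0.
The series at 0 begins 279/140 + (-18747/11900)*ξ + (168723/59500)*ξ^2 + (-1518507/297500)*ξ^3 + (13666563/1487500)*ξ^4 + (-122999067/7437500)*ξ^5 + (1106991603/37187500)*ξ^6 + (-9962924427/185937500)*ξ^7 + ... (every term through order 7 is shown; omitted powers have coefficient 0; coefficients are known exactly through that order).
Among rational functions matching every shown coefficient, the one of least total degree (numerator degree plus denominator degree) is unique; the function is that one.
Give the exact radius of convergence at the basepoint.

No rational of total degree below 2 reproduces all 8 coefficients; solving the [1/1] Pade equations on them gives f(ξ) = (19*ξ/17 + 31/28)/(ξ + 5/9), whose expansion matches every shown term.
Denominator factor (ξ + 5/9): pole of order 1 at -5/9, modulus 5/9.
The radius of convergence is the smallest modulus among the singular points: 5/9.

The radius of convergence is 5/9.


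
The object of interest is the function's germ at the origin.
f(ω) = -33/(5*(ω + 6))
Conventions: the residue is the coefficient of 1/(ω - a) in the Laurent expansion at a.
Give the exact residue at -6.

The residue is -33/5.

At the order-1 pole -6 set g(ω) = (ω - (-6))*f(ω) = -33/5.
Simple pole: residue = g(a) at a = -6, which is -33/5.


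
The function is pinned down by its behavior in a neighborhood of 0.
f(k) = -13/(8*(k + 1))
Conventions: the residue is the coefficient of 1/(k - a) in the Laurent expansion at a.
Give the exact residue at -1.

At the order-1 pole -1 set g(k) = (k - (-1))*f(k) = -13/8.
Simple pole: residue = g(a) at a = -1, which is -13/8.

The residue is -13/8.


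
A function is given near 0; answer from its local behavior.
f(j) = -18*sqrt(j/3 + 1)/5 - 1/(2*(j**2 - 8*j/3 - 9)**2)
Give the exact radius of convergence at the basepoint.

The radius of convergence is -4/3 + (1/3)*sqrt(97).

Denominator factor (j**2 - 8*j/3 - 9)^2: discriminant 388/9, real irrational roots 4/3 + (1/3)*sqrt(97) and 4/3 - (1/3)*sqrt(97); poles of order 2, moduli 4/3 + (1/3)*sqrt(97) and -4/3 + (1/3)*sqrt(97).
Branch term (-18/5)*sqrt(1 - j/(-3)): its argument vanishes at j = -3, a square-root branch point, modulus 3.
The radius of convergence is the smallest modulus among the singular points: -4/3 + (1/3)*sqrt(97).


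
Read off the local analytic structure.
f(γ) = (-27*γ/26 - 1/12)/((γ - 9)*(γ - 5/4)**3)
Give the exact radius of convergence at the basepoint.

Denominator factor (γ - 5/4)^3: pole of order 3 at 5/4, modulus 5/4.
Denominator factor (γ - 9): pole of order 1 at 9, modulus 9.
The radius of convergence is the smallest modulus among the singular points: 5/4.

The radius of convergence is 5/4.


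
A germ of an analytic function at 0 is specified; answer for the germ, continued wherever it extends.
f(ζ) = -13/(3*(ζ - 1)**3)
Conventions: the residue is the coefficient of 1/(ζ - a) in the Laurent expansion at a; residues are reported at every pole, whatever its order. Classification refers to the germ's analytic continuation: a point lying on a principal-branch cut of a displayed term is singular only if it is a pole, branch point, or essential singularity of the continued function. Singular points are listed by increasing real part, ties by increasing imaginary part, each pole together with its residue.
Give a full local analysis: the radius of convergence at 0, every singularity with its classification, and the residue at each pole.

Denominator factor (ζ - 1)^3: pole of order 3 at 1, modulus 1.
The radius of convergence is the smallest modulus among the singular points: 1.
At the order-3 pole 1 set g(ζ) = (ζ - (1))^3*f(ζ) = -13/3.
Order-3 pole: residue = g''(a)/2; g''(1) = 0, so the residue is 0.

Radius of convergence at 0: 1.
At 1: a pole of order 3; residue 0.


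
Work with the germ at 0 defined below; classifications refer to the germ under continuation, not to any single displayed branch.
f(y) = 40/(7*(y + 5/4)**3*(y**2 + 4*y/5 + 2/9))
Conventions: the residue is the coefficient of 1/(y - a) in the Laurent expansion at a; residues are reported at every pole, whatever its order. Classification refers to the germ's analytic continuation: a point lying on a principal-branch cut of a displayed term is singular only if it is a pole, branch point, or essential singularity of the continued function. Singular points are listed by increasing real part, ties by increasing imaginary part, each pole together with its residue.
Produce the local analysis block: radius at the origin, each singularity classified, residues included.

Radius of convergence at 0: (1/3)*sqrt(2).
At -5/4: a pole of order 3; residue 1257265152/50501395.
At (-2/5) - ((1/15)*sqrt(14))*i: a pole of order 1; residue (-628632576/50501395) + ((1019993472/353509765)*sqrt(14))*i.
At (-2/5) + ((1/15)*sqrt(14))*i: a pole of order 1; residue (-628632576/50501395) - ((1019993472/353509765)*sqrt(14))*i.


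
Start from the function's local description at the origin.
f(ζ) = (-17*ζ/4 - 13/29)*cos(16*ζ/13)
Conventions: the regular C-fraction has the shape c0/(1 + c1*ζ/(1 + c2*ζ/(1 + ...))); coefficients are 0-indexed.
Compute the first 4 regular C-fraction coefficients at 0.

Taylor coefficients (expand at 0): a_0 = -13/29, a_1 = -17/4, a_2 = 128/377, a_3 = 544/169.
c0 = a_0 = -13/29. Peel one level at a time: if S = 1 + c*ζ/S' with S'(0) = 1, then c is the ζ-coefficient of S and S' = c*ζ/(S - 1).
S_1 = c0/f = 1 + (-493/52)*ζ + (245097/2704)*ζ^2 + ...; c1 = -493/52.
S_2 = c1*ζ/(S_1 - 1) = 1 + (245097/25636)*ζ + (31372416/41075281)*ζ^2 + ...; c2 = 245097/25636.
S_3 = c2*ζ/(S_2 - 1) = 1 + (-512/6409)*ζ + ...; c3 = -512/6409.

The regular C-fraction coefficients are [-13/29, -493/52, 245097/25636, -512/6409].


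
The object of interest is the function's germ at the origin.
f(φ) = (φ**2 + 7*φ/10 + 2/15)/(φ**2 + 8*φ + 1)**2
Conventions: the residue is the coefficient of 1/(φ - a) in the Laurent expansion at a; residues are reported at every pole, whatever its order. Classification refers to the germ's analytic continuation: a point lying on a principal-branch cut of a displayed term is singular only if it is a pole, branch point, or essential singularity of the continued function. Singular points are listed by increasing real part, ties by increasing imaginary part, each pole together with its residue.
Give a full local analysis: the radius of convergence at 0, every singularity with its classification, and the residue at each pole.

Radius of convergence at 0: 4 - sqrt(15).
At -4 - sqrt(15): a pole of order 2; residue -(1/540)*sqrt(15).
At -4 + sqrt(15): a pole of order 2; residue (1/540)*sqrt(15).

Denominator factor (φ**2 + 8*φ + 1)^2: discriminant 60, real irrational roots -4 + sqrt(15) and -4 - sqrt(15); poles of order 2, moduli 4 - sqrt(15) and 4 + sqrt(15).
The radius of convergence is the smallest modulus among the singular points: 4 - sqrt(15).
The factor φ**2 + 8*φ + 1 splits as (φ - a)(φ - a') with a = -4 - sqrt(15), a' = -4 + sqrt(15). At the order-2 pole a set g(φ) = (φ - a)^2*f(φ) = [φ**2 + 7*φ/10 + 2/15] / (φ - a')^2.
Order-2 pole: residue = g'(a); g'(-4 - sqrt(15)) = -(1/540)*sqrt(15), so the residue is -(1/540)*sqrt(15).
The factor φ**2 + 8*φ + 1 splits as (φ - a)(φ - a') with a = -4 + sqrt(15), a' = -4 - sqrt(15). At the order-2 pole a set g(φ) = (φ - a)^2*f(φ) = [φ**2 + 7*φ/10 + 2/15] / (φ - a')^2.
Order-2 pole: residue = g'(a); g'(-4 + sqrt(15)) = (1/540)*sqrt(15), so the residue is (1/540)*sqrt(15).
List the singular points by increasing real part (a conjugate pair: the negative imaginary part first).


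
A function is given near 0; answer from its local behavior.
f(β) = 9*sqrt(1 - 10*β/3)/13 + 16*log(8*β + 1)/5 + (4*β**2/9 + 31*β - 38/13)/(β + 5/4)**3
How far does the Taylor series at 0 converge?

Denominator factor (β + 5/4)^3: pole of order 3 at -5/4, modulus 5/4.
Branch term (9/13)*sqrt(1 - β/(3/10)): its argument vanishes at β = 3/10, a square-root branch point, modulus 3/10.
Branch term (16/5)*log(1 - β/(-1/8)): its argument vanishes at β = -1/8, a logarithmic branch point, modulus 1/8.
The radius of convergence is the smallest modulus among the singular points: 1/8.

The radius of convergence is 1/8.


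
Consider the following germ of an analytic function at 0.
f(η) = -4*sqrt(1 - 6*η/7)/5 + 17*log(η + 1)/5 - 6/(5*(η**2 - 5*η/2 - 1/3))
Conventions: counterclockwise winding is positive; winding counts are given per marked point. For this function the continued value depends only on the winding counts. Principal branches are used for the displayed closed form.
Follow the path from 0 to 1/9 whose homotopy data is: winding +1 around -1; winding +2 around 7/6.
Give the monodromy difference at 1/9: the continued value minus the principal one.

Continued minus principal equals (34/5)*pi*i.

The rational part is single-valued and drops out of the difference; each branch term changes only by its own monodromy.
(-4/5)*sqrt(1 - η/(7/6)): winding +2 is even, the square root returns to the same sheet, contribution 0.
(17/5)*log(1 - η/(-1)): each positive loop around -1 adds 2*pi*i to the log, so winding +1 contributes (17/5)*(1)*2*pi*i = (34/5)*pi*i.
Summing the contributions at η = 1/9 gives (34/5)*pi*i.


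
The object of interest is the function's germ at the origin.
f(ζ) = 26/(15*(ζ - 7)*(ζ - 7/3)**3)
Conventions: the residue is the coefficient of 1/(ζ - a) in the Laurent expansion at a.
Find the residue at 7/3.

The residue is -117/6860.

At the order-3 pole 7/3 set g(ζ) = (ζ - (7/3))^3*f(ζ) = 26/(15*(ζ - 7)).
Order-3 pole: residue = g''(a)/2; g''(7/3) = -117/3430, so the residue is -117/6860.


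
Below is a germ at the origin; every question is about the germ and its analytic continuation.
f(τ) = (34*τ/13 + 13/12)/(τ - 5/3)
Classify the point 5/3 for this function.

The point is a pole of order 1.

The denominator factor τ - 5/3 vanishes at 5/3 and appears to the power 1; the numerator there equals 283/52, nonzero, and no other factor vanishes.
Hence a pole whose order is the multiplicity, 1.


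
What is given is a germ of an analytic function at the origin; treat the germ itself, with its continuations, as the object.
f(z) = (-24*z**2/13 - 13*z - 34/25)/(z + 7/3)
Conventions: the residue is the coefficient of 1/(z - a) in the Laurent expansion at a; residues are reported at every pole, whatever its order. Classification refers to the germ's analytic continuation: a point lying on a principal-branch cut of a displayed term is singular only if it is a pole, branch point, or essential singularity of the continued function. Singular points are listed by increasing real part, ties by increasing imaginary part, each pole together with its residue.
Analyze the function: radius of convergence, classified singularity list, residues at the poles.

Radius of convergence at 0: 7/3.
At -7/3: a pole of order 1; residue 18449/975.

Denominator factor (z + 7/3): pole of order 1 at -7/3, modulus 7/3.
The radius of convergence is the smallest modulus among the singular points: 7/3.
At the order-1 pole -7/3 set g(z) = (z - (-7/3))*f(z) = -24*z**2/13 - 13*z - 34/25.
Simple pole: residue = g(a) at a = -7/3, which is 18449/975.


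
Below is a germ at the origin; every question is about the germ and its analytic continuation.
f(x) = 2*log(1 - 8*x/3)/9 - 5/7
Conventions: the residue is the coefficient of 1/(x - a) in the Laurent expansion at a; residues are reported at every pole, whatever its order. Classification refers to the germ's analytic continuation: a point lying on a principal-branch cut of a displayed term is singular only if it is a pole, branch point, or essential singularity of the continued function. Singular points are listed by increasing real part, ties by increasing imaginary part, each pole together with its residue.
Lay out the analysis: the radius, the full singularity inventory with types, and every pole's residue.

Radius of convergence at 0: 3/8.
At 3/8: a logarithmic branch point.

Branch term (2/9)*log(1 - x/(3/8)): its argument vanishes at x = 3/8, a logarithmic branch point, modulus 3/8.
The radius of convergence is the smallest modulus among the singular points: 3/8.


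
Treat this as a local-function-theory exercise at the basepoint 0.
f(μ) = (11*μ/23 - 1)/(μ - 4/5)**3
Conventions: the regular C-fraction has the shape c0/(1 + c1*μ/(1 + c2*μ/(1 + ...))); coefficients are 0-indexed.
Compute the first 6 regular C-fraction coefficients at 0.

Taylor coefficients (expand at 0): a_0 = 125/64, a_1 = 37625/5888, a_2 = 174375/11776, a_3 = 1384375/47104, a_4 = 20078125/376832, a_5 = 137109375/1507328.
c0 = a_0 = 125/64. Peel one level at a time: if S = 1 + c*μ/S' with S'(0) = 1, then c is the μ-coefficient of S and S' = c*μ/(S - 1).
S_1 = c0/f = 1 + (-301/92)*μ + (26431/8464)*μ^2 + ...; c1 = -301/92.
S_2 = c1*μ/(S_1 - 1) = 1 + (26431/27692)*μ + (558475/724808)*μ^2 + ...; c2 = 26431/27692.
S_3 = c2*μ/(S_2 - 1) = 1 + (-12844925/15911462)*μ + (1028994125/11177564176)*μ^2 + ...; c3 = -12844925/15911462.
S_4 = c3*μ/(S_3 - 1) = 1 + (538656055/4723536872)*μ + (2693280275/31937978944)*μ^2 + ...; c4 = 538656055/4723536872.
S_5 = c4*μ/(S_4 - 1) = 1 + (-132155/178712)*μ + ...; c5 = -132155/178712.

The regular C-fraction coefficients are [125/64, -301/92, 26431/27692, -12844925/15911462, 538656055/4723536872, -132155/178712].


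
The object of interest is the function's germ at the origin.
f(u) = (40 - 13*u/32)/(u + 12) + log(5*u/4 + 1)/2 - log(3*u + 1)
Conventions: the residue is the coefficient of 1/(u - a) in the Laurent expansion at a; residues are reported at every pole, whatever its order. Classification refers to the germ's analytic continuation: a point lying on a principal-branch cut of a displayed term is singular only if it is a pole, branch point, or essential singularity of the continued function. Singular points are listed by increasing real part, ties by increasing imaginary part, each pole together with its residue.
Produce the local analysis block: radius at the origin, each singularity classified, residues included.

Denominator factor (u + 12): pole of order 1 at -12, modulus 12.
Branch term (-1)*log(1 - u/(-1/3)): its argument vanishes at u = -1/3, a logarithmic branch point, modulus 1/3.
Branch term (1/2)*log(1 - u/(-4/5)): its argument vanishes at u = -4/5, a logarithmic branch point, modulus 4/5.
The radius of convergence is the smallest modulus among the singular points: 1/3.
The branch terms are analytic at -12 and contribute nothing to the residue; only the rational part matters.
At the order-1 pole -12 set g(u) = (u - (-12))*(rational part) = 40 - 13*u/32.
Simple pole: residue = g(a) at a = -12, which is 359/8.
List the singular points by increasing real part (a conjugate pair: the negative imaginary part first).

Radius of convergence at 0: 1/3.
At -12: a pole of order 1; residue 359/8.
At -4/5: a logarithmic branch point.
At -1/3: a logarithmic branch point.


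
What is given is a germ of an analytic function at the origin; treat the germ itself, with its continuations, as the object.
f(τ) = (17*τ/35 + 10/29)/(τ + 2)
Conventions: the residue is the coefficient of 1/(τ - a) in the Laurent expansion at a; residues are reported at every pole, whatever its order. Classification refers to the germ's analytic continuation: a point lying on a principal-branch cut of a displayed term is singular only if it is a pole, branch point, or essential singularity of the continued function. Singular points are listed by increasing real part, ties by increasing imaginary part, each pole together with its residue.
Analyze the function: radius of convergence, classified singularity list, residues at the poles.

Radius of convergence at 0: 2.
At -2: a pole of order 1; residue -636/1015.

Denominator factor (τ + 2): pole of order 1 at -2, modulus 2.
The radius of convergence is the smallest modulus among the singular points: 2.
At the order-1 pole -2 set g(τ) = (τ - (-2))*f(τ) = 17*τ/35 + 10/29.
Simple pole: residue = g(a) at a = -2, which is -636/1015.


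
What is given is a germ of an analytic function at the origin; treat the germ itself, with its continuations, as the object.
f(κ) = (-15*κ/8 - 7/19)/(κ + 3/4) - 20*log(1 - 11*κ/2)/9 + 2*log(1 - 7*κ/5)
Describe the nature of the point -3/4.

The point is a pole of order 1.

The denominator factor κ + 3/4 vanishes at -3/4 and appears to the power 1; the numerator there equals 631/608, nonzero, and no other factor vanishes.
The branch terms are analytic at this point.
Hence a pole whose order is the multiplicity, 1.


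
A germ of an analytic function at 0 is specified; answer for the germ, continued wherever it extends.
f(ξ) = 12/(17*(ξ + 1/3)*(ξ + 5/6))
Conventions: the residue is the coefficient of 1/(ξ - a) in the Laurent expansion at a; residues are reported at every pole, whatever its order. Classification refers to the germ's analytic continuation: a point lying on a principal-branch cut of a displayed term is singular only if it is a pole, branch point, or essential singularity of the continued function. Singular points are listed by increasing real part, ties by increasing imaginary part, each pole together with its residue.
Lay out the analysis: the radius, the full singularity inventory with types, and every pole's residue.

Radius of convergence at 0: 1/3.
At -5/6: a pole of order 1; residue -24/17.
At -1/3: a pole of order 1; residue 24/17.

Denominator factor (ξ + 5/6): pole of order 1 at -5/6, modulus 5/6.
Denominator factor (ξ + 1/3): pole of order 1 at -1/3, modulus 1/3.
The radius of convergence is the smallest modulus among the singular points: 1/3.
At the order-1 pole -5/6 set g(ξ) = (ξ - (-5/6))*f(ξ) = 12/(17*(ξ + 1/3)).
Simple pole: residue = g(a) at a = -5/6, which is -24/17.
At the order-1 pole -1/3 set g(ξ) = (ξ - (-1/3))*f(ξ) = 12/(17*(ξ + 5/6)).
Simple pole: residue = g(a) at a = -1/3, which is 24/17.
List the singular points by increasing real part (a conjugate pair: the negative imaginary part first).


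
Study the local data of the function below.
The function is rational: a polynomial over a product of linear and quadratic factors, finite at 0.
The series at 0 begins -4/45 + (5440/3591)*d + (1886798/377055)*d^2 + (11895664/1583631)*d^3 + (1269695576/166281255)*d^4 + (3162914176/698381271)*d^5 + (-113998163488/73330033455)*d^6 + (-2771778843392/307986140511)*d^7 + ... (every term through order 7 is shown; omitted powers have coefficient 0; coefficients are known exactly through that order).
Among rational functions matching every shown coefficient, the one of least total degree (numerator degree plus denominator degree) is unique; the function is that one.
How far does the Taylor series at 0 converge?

No rational of total degree below 4 reproduces all 8 coefficients; solving the [2/2] Pade equations on them gives f(d) = (3*d**2/2 + 24*d/19 - 1/15)/(d**2 - 10*d/7 + 3/4), whose expansion matches every shown term.
Denominator factor (d**2 - 10*d/7 + 3/4): discriminant -47/49, complex-conjugate roots (5/7) + ((1/14)*sqrt(47))*i and (5/7) - ((1/14)*sqrt(47))*i; poles of order 1, moduli (1/2)*sqrt(3) and (1/2)*sqrt(3).
The radius of convergence is the smallest modulus among the singular points: (1/2)*sqrt(3).

The radius of convergence is (1/2)*sqrt(3).


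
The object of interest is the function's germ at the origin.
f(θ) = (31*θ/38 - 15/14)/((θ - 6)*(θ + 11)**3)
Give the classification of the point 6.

The point is a pole of order 1.

The denominator factor θ - 6 vanishes at 6 and appears to the power 1; the numerator there equals 1017/266, nonzero, and no other factor vanishes.
Hence a pole whose order is the multiplicity, 1.


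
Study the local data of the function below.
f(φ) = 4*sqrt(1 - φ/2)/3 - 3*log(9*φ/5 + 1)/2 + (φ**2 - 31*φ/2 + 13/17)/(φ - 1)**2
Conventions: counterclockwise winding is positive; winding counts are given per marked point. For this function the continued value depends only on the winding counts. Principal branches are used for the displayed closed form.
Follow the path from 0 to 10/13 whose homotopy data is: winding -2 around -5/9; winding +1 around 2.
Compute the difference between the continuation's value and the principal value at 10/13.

Continued minus principal equals (-(16/39)*sqrt(26)) + ((6)*pi)*i.

The rational part is single-valued and drops out of the difference; each branch term changes only by its own monodromy.
(-3/2)*log(1 - φ/(-5/9)): each positive loop around -5/9 adds 2*pi*i to the log, so winding -2 contributes (-3/2)*(-2)*2*pi*i = (6)*pi*i.
(4/3)*sqrt(1 - φ/(2)): winding +1 is odd, the square root flips sign, contributing -2*(4/3)*sqrt(1 - (10/13)/(2)) = -2*(4/3)*sqrt(8/13) = -(16/39)*sqrt(26).
Summing the contributions at φ = 10/13 gives (-(16/39)*sqrt(26)) + ((6)*pi)*i.


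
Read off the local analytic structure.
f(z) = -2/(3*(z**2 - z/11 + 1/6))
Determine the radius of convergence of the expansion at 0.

Denominator factor (z**2 - z/11 + 1/6): discriminant -239/363, complex-conjugate roots (1/22) + ((1/66)*sqrt(717))*i and (1/22) - ((1/66)*sqrt(717))*i; poles of order 1, moduli (1/6)*sqrt(6) and (1/6)*sqrt(6).
The radius of convergence is the smallest modulus among the singular points: (1/6)*sqrt(6).

The radius of convergence is (1/6)*sqrt(6).


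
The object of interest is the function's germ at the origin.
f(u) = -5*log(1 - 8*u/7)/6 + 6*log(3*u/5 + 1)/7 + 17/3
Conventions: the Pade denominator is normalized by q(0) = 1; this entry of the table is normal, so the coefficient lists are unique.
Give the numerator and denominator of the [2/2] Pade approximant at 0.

The Pade approximant has numerator coefficients [17/3, -3695951671/2325423345, -697847868589/488338902450]; denominator coefficients [1, -418033681/775141115, -29529629351/162779634150].

Taylor coefficients needed (expand at 0): a_0 = 17/3, a_1 = 22/15, a_2 = 1433/3675, a_3 = 183814/385875, a_4 = 2949953/9003750.
Write the denominator as Q(u) = 1 + q1*u + q2*u^2. Requiring Q*f - P = O(u^5) with deg P <= 2 kills the coefficients of u^3..u^4 in Q*f:
  u^3: a_3 + q1*a_2 + q2*a_1 = 0, i.e. 183814/385875 + (1433/3675)*q1 + (22/15)*q2 = 0.
  u^4: a_4 + q1*a_3 + q2*a_2 = 0, i.e. 2949953/9003750 + (183814/385875)*q1 + (1433/3675)*q2 = 0.
Solving this linear system: q1 = -418033681/775141115, q2 = -29529629351/162779634150.
The numerator is Q*f truncated at degree 2: P0 = a_0 = 17/3; P1 = a_1 + q1*a_0 = -3695951671/2325423345; P2 = a_2 + q1*a_1 + q2*a_0 = -697847868589/488338902450.


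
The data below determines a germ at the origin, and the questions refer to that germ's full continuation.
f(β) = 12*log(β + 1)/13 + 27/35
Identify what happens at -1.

The point is a logarithmic branch point.

The term (12/13)*log(1 - β/(-1)) has argument 1 - -1/(-1) = 0 at -1: a logarithmic (infinitely-sheeted) branch point; the remaining terms are analytic or single-valued there.


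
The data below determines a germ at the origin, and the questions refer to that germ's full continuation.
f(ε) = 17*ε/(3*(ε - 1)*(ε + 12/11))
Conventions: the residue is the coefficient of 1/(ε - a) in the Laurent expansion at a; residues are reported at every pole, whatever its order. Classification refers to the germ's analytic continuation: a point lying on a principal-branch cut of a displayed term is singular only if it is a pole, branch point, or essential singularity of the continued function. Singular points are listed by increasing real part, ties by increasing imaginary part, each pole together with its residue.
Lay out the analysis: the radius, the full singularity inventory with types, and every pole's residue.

Radius of convergence at 0: 1.
At -12/11: a pole of order 1; residue 68/23.
At 1: a pole of order 1; residue 187/69.

Denominator factor (ε + 12/11): pole of order 1 at -12/11, modulus 12/11.
Denominator factor (ε - 1): pole of order 1 at 1, modulus 1.
The radius of convergence is the smallest modulus among the singular points: 1.
At the order-1 pole -12/11 set g(ε) = (ε - (-12/11))*f(ε) = 17*ε/(3*(ε - 1)).
Simple pole: residue = g(a) at a = -12/11, which is 68/23.
At the order-1 pole 1 set g(ε) = (ε - (1))*f(ε) = 17*ε/(3*(ε + 12/11)).
Simple pole: residue = g(a) at a = 1, which is 187/69.
List the singular points by increasing real part (a conjugate pair: the negative imaginary part first).
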